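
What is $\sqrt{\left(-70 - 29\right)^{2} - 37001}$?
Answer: $40 i \sqrt{17} \approx 164.92 i$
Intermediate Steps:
$\sqrt{\left(-70 - 29\right)^{2} - 37001} = \sqrt{\left(-99\right)^{2} - 37001} = \sqrt{9801 - 37001} = \sqrt{-27200} = 40 i \sqrt{17}$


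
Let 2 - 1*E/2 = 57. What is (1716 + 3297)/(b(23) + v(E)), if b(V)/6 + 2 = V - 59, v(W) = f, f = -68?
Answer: -5013/296 ≈ -16.936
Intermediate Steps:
E = -110 (E = 4 - 2*57 = 4 - 114 = -110)
v(W) = -68
b(V) = -366 + 6*V (b(V) = -12 + 6*(V - 59) = -12 + 6*(-59 + V) = -12 + (-354 + 6*V) = -366 + 6*V)
(1716 + 3297)/(b(23) + v(E)) = (1716 + 3297)/((-366 + 6*23) - 68) = 5013/((-366 + 138) - 68) = 5013/(-228 - 68) = 5013/(-296) = 5013*(-1/296) = -5013/296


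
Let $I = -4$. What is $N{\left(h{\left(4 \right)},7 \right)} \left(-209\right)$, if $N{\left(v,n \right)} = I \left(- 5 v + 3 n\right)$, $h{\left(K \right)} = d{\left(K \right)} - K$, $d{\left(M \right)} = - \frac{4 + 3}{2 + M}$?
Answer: $\frac{117458}{3} \approx 39153.0$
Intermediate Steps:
$d{\left(M \right)} = - \frac{7}{2 + M}$
$h{\left(K \right)} = - K - \frac{7}{2 + K}$ ($h{\left(K \right)} = - \frac{7}{2 + K} - K = - K - \frac{7}{2 + K}$)
$N{\left(v,n \right)} = - 12 n + 20 v$ ($N{\left(v,n \right)} = - 4 \left(- 5 v + 3 n\right) = - 12 n + 20 v$)
$N{\left(h{\left(4 \right)},7 \right)} \left(-209\right) = \left(\left(-12\right) 7 + 20 \frac{-7 - 4 \left(2 + 4\right)}{2 + 4}\right) \left(-209\right) = \left(-84 + 20 \frac{-7 - 4 \cdot 6}{6}\right) \left(-209\right) = \left(-84 + 20 \frac{-7 - 24}{6}\right) \left(-209\right) = \left(-84 + 20 \cdot \frac{1}{6} \left(-31\right)\right) \left(-209\right) = \left(-84 + 20 \left(- \frac{31}{6}\right)\right) \left(-209\right) = \left(-84 - \frac{310}{3}\right) \left(-209\right) = \left(- \frac{562}{3}\right) \left(-209\right) = \frac{117458}{3}$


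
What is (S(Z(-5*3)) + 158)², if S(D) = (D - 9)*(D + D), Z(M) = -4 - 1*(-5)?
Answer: 20164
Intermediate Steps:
Z(M) = 1 (Z(M) = -4 + 5 = 1)
S(D) = 2*D*(-9 + D) (S(D) = (-9 + D)*(2*D) = 2*D*(-9 + D))
(S(Z(-5*3)) + 158)² = (2*1*(-9 + 1) + 158)² = (2*1*(-8) + 158)² = (-16 + 158)² = 142² = 20164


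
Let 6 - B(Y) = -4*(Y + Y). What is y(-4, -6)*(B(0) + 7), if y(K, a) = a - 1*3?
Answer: -117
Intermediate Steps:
y(K, a) = -3 + a (y(K, a) = a - 3 = -3 + a)
B(Y) = 6 + 8*Y (B(Y) = 6 - (-4)*(Y + Y) = 6 - (-4)*2*Y = 6 - (-8)*Y = 6 + 8*Y)
y(-4, -6)*(B(0) + 7) = (-3 - 6)*((6 + 8*0) + 7) = -9*((6 + 0) + 7) = -9*(6 + 7) = -9*13 = -117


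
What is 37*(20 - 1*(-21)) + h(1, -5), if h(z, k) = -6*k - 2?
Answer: 1545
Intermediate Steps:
h(z, k) = -2 - 6*k
37*(20 - 1*(-21)) + h(1, -5) = 37*(20 - 1*(-21)) + (-2 - 6*(-5)) = 37*(20 + 21) + (-2 + 30) = 37*41 + 28 = 1517 + 28 = 1545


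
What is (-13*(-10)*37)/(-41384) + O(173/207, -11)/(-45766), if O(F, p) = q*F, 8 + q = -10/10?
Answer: -180569041/1555769404 ≈ -0.11606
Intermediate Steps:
q = -9 (q = -8 - 10/10 = -8 - 10*⅒ = -8 - 1 = -9)
O(F, p) = -9*F
(-13*(-10)*37)/(-41384) + O(173/207, -11)/(-45766) = (-13*(-10)*37)/(-41384) - 1557/207/(-45766) = (130*37)*(-1/41384) - 1557/207*(-1/45766) = 4810*(-1/41384) - 9*173/207*(-1/45766) = -2405/20692 - 173/23*(-1/45766) = -2405/20692 + 173/1052618 = -180569041/1555769404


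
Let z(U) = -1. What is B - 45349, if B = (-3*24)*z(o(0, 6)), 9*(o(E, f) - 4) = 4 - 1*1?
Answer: -45277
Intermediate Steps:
o(E, f) = 13/3 (o(E, f) = 4 + (4 - 1*1)/9 = 4 + (4 - 1)/9 = 4 + (⅑)*3 = 4 + ⅓ = 13/3)
B = 72 (B = -3*24*(-1) = -72*(-1) = 72)
B - 45349 = 72 - 45349 = -45277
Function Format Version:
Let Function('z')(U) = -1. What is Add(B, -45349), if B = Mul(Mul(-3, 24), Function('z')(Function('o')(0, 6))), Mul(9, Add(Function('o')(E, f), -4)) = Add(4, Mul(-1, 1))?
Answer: -45277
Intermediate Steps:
Function('o')(E, f) = Rational(13, 3) (Function('o')(E, f) = Add(4, Mul(Rational(1, 9), Add(4, Mul(-1, 1)))) = Add(4, Mul(Rational(1, 9), Add(4, -1))) = Add(4, Mul(Rational(1, 9), 3)) = Add(4, Rational(1, 3)) = Rational(13, 3))
B = 72 (B = Mul(Mul(-3, 24), -1) = Mul(-72, -1) = 72)
Add(B, -45349) = Add(72, -45349) = -45277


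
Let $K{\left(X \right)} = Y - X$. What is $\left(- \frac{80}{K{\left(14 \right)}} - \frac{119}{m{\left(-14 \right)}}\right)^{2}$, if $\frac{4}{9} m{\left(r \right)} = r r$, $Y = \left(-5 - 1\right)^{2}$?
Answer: $\frac{7327849}{480249} \approx 15.258$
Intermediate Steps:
$Y = 36$ ($Y = \left(-5 - 1\right)^{2} = \left(-6\right)^{2} = 36$)
$K{\left(X \right)} = 36 - X$
$m{\left(r \right)} = \frac{9 r^{2}}{4}$ ($m{\left(r \right)} = \frac{9 r r}{4} = \frac{9 r^{2}}{4}$)
$\left(- \frac{80}{K{\left(14 \right)}} - \frac{119}{m{\left(-14 \right)}}\right)^{2} = \left(- \frac{80}{36 - 14} - \frac{119}{\frac{9}{4} \left(-14\right)^{2}}\right)^{2} = \left(- \frac{80}{36 - 14} - \frac{119}{\frac{9}{4} \cdot 196}\right)^{2} = \left(- \frac{80}{22} - \frac{119}{441}\right)^{2} = \left(\left(-80\right) \frac{1}{22} - \frac{17}{63}\right)^{2} = \left(- \frac{40}{11} - \frac{17}{63}\right)^{2} = \left(- \frac{2707}{693}\right)^{2} = \frac{7327849}{480249}$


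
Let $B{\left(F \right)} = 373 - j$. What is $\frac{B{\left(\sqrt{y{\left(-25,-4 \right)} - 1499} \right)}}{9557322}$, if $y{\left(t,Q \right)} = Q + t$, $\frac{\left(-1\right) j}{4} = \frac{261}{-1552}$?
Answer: $\frac{144463}{3708240936} \approx 3.8957 \cdot 10^{-5}$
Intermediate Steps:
$j = \frac{261}{388}$ ($j = - 4 \frac{261}{-1552} = - 4 \cdot 261 \left(- \frac{1}{1552}\right) = \left(-4\right) \left(- \frac{261}{1552}\right) = \frac{261}{388} \approx 0.67268$)
$B{\left(F \right)} = \frac{144463}{388}$ ($B{\left(F \right)} = 373 - \frac{261}{388} = \frac{144463}{388}$)
$\frac{B{\left(\sqrt{y{\left(-25,-4 \right)} - 1499} \right)}}{9557322} = \frac{144463}{388 \cdot 9557322} = \frac{144463}{388} \cdot \frac{1}{9557322} = \frac{144463}{3708240936}$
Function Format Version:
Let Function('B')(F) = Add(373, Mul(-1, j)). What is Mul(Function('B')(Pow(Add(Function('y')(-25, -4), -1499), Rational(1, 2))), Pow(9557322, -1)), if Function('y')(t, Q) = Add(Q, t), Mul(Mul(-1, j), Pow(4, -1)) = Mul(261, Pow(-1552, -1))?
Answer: Rational(144463, 3708240936) ≈ 3.8957e-5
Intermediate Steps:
j = Rational(261, 388) (j = Mul(-4, Mul(261, Pow(-1552, -1))) = Mul(-4, Mul(261, Rational(-1, 1552))) = Mul(-4, Rational(-261, 1552)) = Rational(261, 388) ≈ 0.67268)
Function('B')(F) = Rational(144463, 388) (Function('B')(F) = Add(373, Mul(-1, Rational(261, 388))) = Add(373, Rational(-261, 388)) = Rational(144463, 388))
Mul(Function('B')(Pow(Add(Function('y')(-25, -4), -1499), Rational(1, 2))), Pow(9557322, -1)) = Mul(Rational(144463, 388), Pow(9557322, -1)) = Mul(Rational(144463, 388), Rational(1, 9557322)) = Rational(144463, 3708240936)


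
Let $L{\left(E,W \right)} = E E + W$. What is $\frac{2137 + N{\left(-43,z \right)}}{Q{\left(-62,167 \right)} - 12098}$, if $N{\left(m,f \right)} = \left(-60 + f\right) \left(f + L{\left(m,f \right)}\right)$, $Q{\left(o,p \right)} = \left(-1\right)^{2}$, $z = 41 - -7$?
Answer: $\frac{21203}{12097} \approx 1.7527$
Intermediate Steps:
$z = 48$ ($z = 41 + 7 = 48$)
$L{\left(E,W \right)} = W + E^{2}$ ($L{\left(E,W \right)} = E^{2} + W = W + E^{2}$)
$Q{\left(o,p \right)} = 1$
$N{\left(m,f \right)} = \left(-60 + f\right) \left(m^{2} + 2 f\right)$ ($N{\left(m,f \right)} = \left(-60 + f\right) \left(f + \left(f + m^{2}\right)\right) = \left(-60 + f\right) \left(m^{2} + 2 f\right)$)
$\frac{2137 + N{\left(-43,z \right)}}{Q{\left(-62,167 \right)} - 12098} = \frac{2137 - \left(5760 - 2304 + 110940 - 48 \left(48 + \left(-43\right)^{2}\right)\right)}{1 - 12098} = \frac{2137 + \left(2304 - 5760 - 110940 + 48 \left(48 + 1849\right)\right)}{-12097} = \left(2137 + \left(2304 - 5760 - 110940 + 48 \cdot 1897\right)\right) \left(- \frac{1}{12097}\right) = \left(2137 + \left(2304 - 5760 - 110940 + 91056\right)\right) \left(- \frac{1}{12097}\right) = \left(2137 - 23340\right) \left(- \frac{1}{12097}\right) = \left(-21203\right) \left(- \frac{1}{12097}\right) = \frac{21203}{12097}$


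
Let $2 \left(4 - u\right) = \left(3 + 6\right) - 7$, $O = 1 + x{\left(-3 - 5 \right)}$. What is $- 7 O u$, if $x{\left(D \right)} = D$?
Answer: $147$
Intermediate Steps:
$O = -7$ ($O = 1 - 8 = -7$)
$u = 3$ ($u = 4 - \frac{\left(3 + 6\right) - 7}{2} = 4 - \frac{9 - 7}{2} = 4 - 1 = 3$)
$- 7 O u = \left(-7\right) \left(-7\right) 3 = 49 \cdot 3 = 147$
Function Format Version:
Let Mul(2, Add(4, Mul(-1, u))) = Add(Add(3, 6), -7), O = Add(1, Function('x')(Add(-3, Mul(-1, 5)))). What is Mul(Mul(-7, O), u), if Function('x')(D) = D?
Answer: 147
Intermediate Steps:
O = -7 (O = Add(1, Add(-3, Mul(-1, 5))) = Add(1, Add(-3, -5)) = Add(1, -8) = -7)
u = 3 (u = Add(4, Mul(Rational(-1, 2), Add(Add(3, 6), -7))) = Add(4, Mul(Rational(-1, 2), Add(9, -7))) = Add(4, Mul(Rational(-1, 2), 2)) = Add(4, -1) = 3)
Mul(Mul(-7, O), u) = Mul(Mul(-7, -7), 3) = Mul(49, 3) = 147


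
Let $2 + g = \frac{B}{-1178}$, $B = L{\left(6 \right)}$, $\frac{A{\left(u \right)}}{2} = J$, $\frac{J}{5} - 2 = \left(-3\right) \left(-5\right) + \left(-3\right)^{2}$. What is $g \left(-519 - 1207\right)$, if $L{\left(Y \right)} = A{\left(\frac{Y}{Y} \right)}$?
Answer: $\frac{2257608}{589} \approx 3832.9$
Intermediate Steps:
$J = 130$ ($J = 10 + 5 \left(\left(-3\right) \left(-5\right) + \left(-3\right)^{2}\right) = 10 + 5 \left(15 + 9\right) = 10 + 5 \cdot 24 = 10 + 120 = 130$)
$A{\left(u \right)} = 260$ ($A{\left(u \right)} = 2 \cdot 130 = 260$)
$L{\left(Y \right)} = 260$
$B = 260$
$g = - \frac{1308}{589}$ ($g = -2 + \frac{260}{-1178} = -2 + 260 \left(- \frac{1}{1178}\right) = -2 - \frac{130}{589} = - \frac{1308}{589} \approx -2.2207$)
$g \left(-519 - 1207\right) = - \frac{1308 \left(-519 - 1207\right)}{589} = \left(- \frac{1308}{589}\right) \left(-1726\right) = \frac{2257608}{589}$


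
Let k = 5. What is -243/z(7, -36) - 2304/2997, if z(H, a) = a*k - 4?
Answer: 33815/61272 ≈ 0.55188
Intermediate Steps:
z(H, a) = -4 + 5*a (z(H, a) = a*5 - 4 = 5*a - 4 = -4 + 5*a)
-243/z(7, -36) - 2304/2997 = -243/(-4 + 5*(-36)) - 2304/2997 = -243/(-4 - 180) - 2304*1/2997 = -243/(-184) - 256/333 = -243*(-1/184) - 256/333 = 243/184 - 256/333 = 33815/61272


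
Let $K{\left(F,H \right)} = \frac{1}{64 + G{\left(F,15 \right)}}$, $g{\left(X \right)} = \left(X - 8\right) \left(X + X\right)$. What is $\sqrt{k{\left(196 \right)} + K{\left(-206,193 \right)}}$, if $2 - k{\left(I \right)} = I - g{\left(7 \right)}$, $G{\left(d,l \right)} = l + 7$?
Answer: $\frac{i \sqrt{1538282}}{86} \approx 14.422 i$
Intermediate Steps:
$G{\left(d,l \right)} = 7 + l$
$g{\left(X \right)} = 2 X \left(-8 + X\right)$ ($g{\left(X \right)} = \left(-8 + X\right) 2 X = 2 X \left(-8 + X\right)$)
$k{\left(I \right)} = -12 - I$ ($k{\left(I \right)} = 2 - \left(I - 2 \cdot 7 \left(-8 + 7\right)\right) = 2 - \left(I - 2 \cdot 7 \left(-1\right)\right) = 2 - \left(I - -14\right) = 2 - \left(I + 14\right) = 2 - \left(14 + I\right) = -12 - I$)
$K{\left(F,H \right)} = \frac{1}{86}$ ($K{\left(F,H \right)} = \frac{1}{64 + \left(7 + 15\right)} = \frac{1}{64 + 22} = \frac{1}{86}$)
$\sqrt{k{\left(196 \right)} + K{\left(-206,193 \right)}} = \sqrt{\left(-12 - 196\right) + \frac{1}{86}} = \sqrt{-208 + \frac{1}{86}} = \sqrt{- \frac{17887}{86}} = \frac{i \sqrt{1538282}}{86}$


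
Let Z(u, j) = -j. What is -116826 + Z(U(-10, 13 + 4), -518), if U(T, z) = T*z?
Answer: -116308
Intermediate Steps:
-116826 + Z(U(-10, 13 + 4), -518) = -116826 - 1*(-518) = -116826 + 518 = -116308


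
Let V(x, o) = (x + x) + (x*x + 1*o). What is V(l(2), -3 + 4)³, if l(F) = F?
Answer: 729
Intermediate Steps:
V(x, o) = o + x² + 2*x (V(x, o) = 2*x + (x² + o) = 2*x + (o + x²) = o + x² + 2*x)
V(l(2), -3 + 4)³ = ((-3 + 4) + 2² + 2*2)³ = (1 + 4 + 4)³ = 9³ = 729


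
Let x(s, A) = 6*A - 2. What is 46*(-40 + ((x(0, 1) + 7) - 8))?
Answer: -1702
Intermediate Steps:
x(s, A) = -2 + 6*A
46*(-40 + ((x(0, 1) + 7) - 8)) = 46*(-40 + (((-2 + 6*1) + 7) - 8)) = 46*(-40 + (((-2 + 6) + 7) - 8)) = 46*(-40 + ((4 + 7) - 8)) = 46*(-40 + (11 - 8)) = 46*(-40 + 3) = 46*(-37) = -1702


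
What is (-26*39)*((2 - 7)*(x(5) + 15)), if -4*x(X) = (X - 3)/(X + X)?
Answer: 151593/2 ≈ 75797.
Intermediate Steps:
x(X) = -(-3 + X)/(8*X) (x(X) = -(X - 3)/(4*(X + X)) = -(-3 + X)/(4*(2*X)) = -(-3 + X)*1/(2*X)/4 = -(-3 + X)/(8*X))
(-26*39)*((2 - 7)*(x(5) + 15)) = (-26*39)*((2 - 7)*((⅛)*(3 - 1*5)/5 + 15)) = -(-5070)*((⅛)*(⅕)*(3 - 5) + 15) = -(-5070)*((⅛)*(⅕)*(-2) + 15) = -(-5070)*(-1/20 + 15) = -(-5070)*299/20 = -1014*(-299/4) = 151593/2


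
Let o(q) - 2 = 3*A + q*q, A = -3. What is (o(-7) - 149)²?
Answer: 11449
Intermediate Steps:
o(q) = -7 + q² (o(q) = 2 + (3*(-3) + q*q) = 2 + (-9 + q²) = -7 + q²)
(o(-7) - 149)² = ((-7 + (-7)²) - 149)² = ((-7 + 49) - 149)² = (42 - 149)² = (-107)² = 11449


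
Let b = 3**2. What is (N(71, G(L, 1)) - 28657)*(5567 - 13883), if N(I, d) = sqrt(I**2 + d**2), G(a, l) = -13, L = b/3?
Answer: 238311612 - 8316*sqrt(5210) ≈ 2.3771e+8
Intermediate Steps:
b = 9
L = 3 (L = 9/3 = 9*(1/3) = 3)
(N(71, G(L, 1)) - 28657)*(5567 - 13883) = (sqrt(71**2 + (-13)**2) - 28657)*(5567 - 13883) = (sqrt(5041 + 169) - 28657)*(-8316) = (sqrt(5210) - 28657)*(-8316) = (-28657 + sqrt(5210))*(-8316) = 238311612 - 8316*sqrt(5210)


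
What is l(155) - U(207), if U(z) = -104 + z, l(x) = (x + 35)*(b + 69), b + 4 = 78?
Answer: 27067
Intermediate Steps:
b = 74 (b = -4 + 78 = 74)
l(x) = 5005 + 143*x (l(x) = (x + 35)*(74 + 69) = (35 + x)*143 = 5005 + 143*x)
l(155) - U(207) = (5005 + 143*155) - (-104 + 207) = (5005 + 22165) - 1*103 = 27170 - 103 = 27067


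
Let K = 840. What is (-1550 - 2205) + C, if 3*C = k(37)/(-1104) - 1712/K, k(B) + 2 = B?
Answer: -145119859/38640 ≈ -3755.7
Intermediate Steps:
k(B) = -2 + B
C = -26659/38640 (C = ((-2 + 37)/(-1104) - 1712/840)/3 = (35*(-1/1104) - 1712*1/840)/3 = (-35/1104 - 214/105)/3 = (1/3)*(-26659/12880) = -26659/38640 ≈ -0.68993)
(-1550 - 2205) + C = (-1550 - 2205) - 26659/38640 = -3755 - 26659/38640 = -145119859/38640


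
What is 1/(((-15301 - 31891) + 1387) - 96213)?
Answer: -1/142018 ≈ -7.0414e-6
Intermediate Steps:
1/(((-15301 - 31891) + 1387) - 96213) = 1/((-47192 + 1387) - 96213) = 1/(-45805 - 96213) = 1/(-142018) = -1/142018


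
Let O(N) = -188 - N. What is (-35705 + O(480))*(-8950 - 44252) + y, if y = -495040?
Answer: 1934621306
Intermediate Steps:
(-35705 + O(480))*(-8950 - 44252) + y = (-35705 + (-188 - 1*480))*(-8950 - 44252) - 495040 = (-35705 + (-188 - 480))*(-53202) - 495040 = (-35705 - 668)*(-53202) - 495040 = -36373*(-53202) - 495040 = 1935116346 - 495040 = 1934621306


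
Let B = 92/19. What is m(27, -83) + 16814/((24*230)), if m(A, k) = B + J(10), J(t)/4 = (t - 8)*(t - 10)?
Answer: 413653/52440 ≈ 7.8881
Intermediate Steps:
B = 92/19 (B = 92*(1/19) = 92/19 ≈ 4.8421)
J(t) = 4*(-10 + t)*(-8 + t) (J(t) = 4*((t - 8)*(t - 10)) = 4*((-8 + t)*(-10 + t)) = 4*((-10 + t)*(-8 + t)) = 4*(-10 + t)*(-8 + t))
m(A, k) = 92/19 (m(A, k) = 92/19 + (320 - 72*10 + 4*10**2) = 92/19 + (320 - 720 + 4*100) = 92/19 + (320 - 720 + 400) = 92/19 + 0 = 92/19)
m(27, -83) + 16814/((24*230)) = 92/19 + 16814/((24*230)) = 92/19 + 16814/5520 = 92/19 + 16814*(1/5520) = 92/19 + 8407/2760 = 413653/52440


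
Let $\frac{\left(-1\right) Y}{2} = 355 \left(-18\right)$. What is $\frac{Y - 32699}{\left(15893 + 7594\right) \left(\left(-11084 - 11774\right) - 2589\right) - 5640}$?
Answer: $\frac{19919}{597679329} \approx 3.3327 \cdot 10^{-5}$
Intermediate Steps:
$Y = 12780$ ($Y = - 2 \cdot 355 \left(-18\right) = \left(-2\right) \left(-6390\right) = 12780$)
$\frac{Y - 32699}{\left(15893 + 7594\right) \left(\left(-11084 - 11774\right) - 2589\right) - 5640} = \frac{12780 - 32699}{\left(15893 + 7594\right) \left(\left(-11084 - 11774\right) - 2589\right) - 5640} = - \frac{19919}{23487 \left(\left(-11084 - 11774\right) - 2589\right) - 5640} = - \frac{19919}{23487 \left(-22858 - 2589\right) - 5640} = - \frac{19919}{23487 \left(-25447\right) - 5640} = - \frac{19919}{-597673689 - 5640} = - \frac{19919}{-597679329} = \left(-19919\right) \left(- \frac{1}{597679329}\right) = \frac{19919}{597679329}$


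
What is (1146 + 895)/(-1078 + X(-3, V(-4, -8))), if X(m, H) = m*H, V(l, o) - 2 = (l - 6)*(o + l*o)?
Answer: -157/28 ≈ -5.6071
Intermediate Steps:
V(l, o) = 2 + (-6 + l)*(o + l*o) (V(l, o) = 2 + (l - 6)*(o + l*o) = 2 + (-6 + l)*(o + l*o))
X(m, H) = H*m
(1146 + 895)/(-1078 + X(-3, V(-4, -8))) = (1146 + 895)/(-1078 + (2 - 6*(-8) - 8*(-4)² - 5*(-4)*(-8))*(-3)) = 2041/(-1078 + (2 + 48 - 8*16 - 160)*(-3)) = 2041/(-1078 + (2 + 48 - 128 - 160)*(-3)) = 2041/(-1078 - 238*(-3)) = 2041/(-1078 + 714) = 2041/(-364) = 2041*(-1/364) = -157/28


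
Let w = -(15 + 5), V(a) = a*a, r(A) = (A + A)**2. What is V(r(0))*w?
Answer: 0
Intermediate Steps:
r(A) = 4*A**2 (r(A) = (2*A)**2 = 4*A**2)
V(a) = a**2
w = -20 (w = -1*20 = -20)
V(r(0))*w = (4*0**2)**2*(-20) = (4*0)**2*(-20) = 0**2*(-20) = 0*(-20) = 0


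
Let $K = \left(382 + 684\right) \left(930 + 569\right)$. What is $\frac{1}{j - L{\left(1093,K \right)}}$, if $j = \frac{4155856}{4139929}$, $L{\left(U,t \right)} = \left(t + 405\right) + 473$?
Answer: $- \frac{4139929}{6618964008492} \approx -6.2546 \cdot 10^{-7}$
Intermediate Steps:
$K = 1597934$ ($K = 1066 \cdot 1499 = 1597934$)
$L{\left(U,t \right)} = 878 + t$ ($L{\left(U,t \right)} = \left(405 + t\right) + 473 = 878 + t$)
$j = \frac{4155856}{4139929}$ ($j = 4155856 \cdot \frac{1}{4139929} = \frac{4155856}{4139929} \approx 1.0038$)
$\frac{1}{j - L{\left(1093,K \right)}} = \frac{1}{\frac{4155856}{4139929} - \left(878 + 1597934\right)} = \frac{1}{\frac{4155856}{4139929} - 1598812} = \frac{1}{- \frac{6618964008492}{4139929}} = - \frac{4139929}{6618964008492}$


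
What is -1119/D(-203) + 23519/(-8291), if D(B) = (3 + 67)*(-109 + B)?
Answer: -168125777/60358480 ≈ -2.7855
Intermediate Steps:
D(B) = -7630 + 70*B (D(B) = 70*(-109 + B) = -7630 + 70*B)
-1119/D(-203) + 23519/(-8291) = -1119/(-7630 + 70*(-203)) + 23519/(-8291) = -1119/(-7630 - 14210) + 23519*(-1/8291) = -1119/(-21840) - 23519/8291 = -1119*(-1/21840) - 23519/8291 = 373/7280 - 23519/8291 = -168125777/60358480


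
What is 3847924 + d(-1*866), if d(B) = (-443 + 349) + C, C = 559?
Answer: 3848389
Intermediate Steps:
d(B) = 465 (d(B) = (-443 + 349) + 559 = -94 + 559 = 465)
3847924 + d(-1*866) = 3847924 + 465 = 3848389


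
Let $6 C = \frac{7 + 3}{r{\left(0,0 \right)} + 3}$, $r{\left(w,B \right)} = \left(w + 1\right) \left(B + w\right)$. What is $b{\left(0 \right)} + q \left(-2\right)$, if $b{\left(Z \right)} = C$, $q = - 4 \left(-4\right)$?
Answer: $- \frac{283}{9} \approx -31.444$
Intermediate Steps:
$q = 16$ ($q = \left(-1\right) \left(-16\right) = 16$)
$r{\left(w,B \right)} = \left(1 + w\right) \left(B + w\right)$
$C = \frac{5}{9}$ ($C = \frac{\left(7 + 3\right) \frac{1}{\left(0 + 0 + 0^{2} + 0 \cdot 0\right) + 3}}{6} = \frac{10 \frac{1}{\left(0 + 0 + 0 + 0\right) + 3}}{6} = \frac{10 \frac{1}{0 + 3}}{6} = \frac{10 \cdot \frac{1}{3}}{6} = \frac{1}{6} \cdot \frac{10}{3} = \frac{5}{9} \approx 0.55556$)
$b{\left(Z \right)} = \frac{5}{9}$
$b{\left(0 \right)} + q \left(-2\right) = \frac{5}{9} + 16 \left(-2\right) = \frac{5}{9} - 32 = - \frac{283}{9}$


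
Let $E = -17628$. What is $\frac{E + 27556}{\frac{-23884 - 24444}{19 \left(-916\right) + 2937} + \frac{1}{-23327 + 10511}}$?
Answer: $\frac{1840741266816}{619357181} \approx 2972.0$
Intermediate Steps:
$\frac{E + 27556}{\frac{-23884 - 24444}{19 \left(-916\right) + 2937} + \frac{1}{-23327 + 10511}} = \frac{-17628 + 27556}{\frac{-23884 - 24444}{19 \left(-916\right) + 2937} + \frac{1}{-23327 + 10511}} = \frac{9928}{- \frac{48328}{-17404 + 2937} + \frac{1}{-12816}} = \frac{9928}{- \frac{48328}{-14467} - \frac{1}{12816}} = \frac{9928}{\left(-48328\right) \left(- \frac{1}{14467}\right) - \frac{1}{12816}} = \frac{9928}{\frac{48328}{14467} - \frac{1}{12816}} = \frac{9928}{\frac{619357181}{185409072}} = 9928 \cdot \frac{185409072}{619357181} = \frac{1840741266816}{619357181}$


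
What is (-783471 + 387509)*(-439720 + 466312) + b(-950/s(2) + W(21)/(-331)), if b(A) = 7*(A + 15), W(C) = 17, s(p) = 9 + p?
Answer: -38337625516218/3641 ≈ -1.0529e+10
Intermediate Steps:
b(A) = 105 + 7*A (b(A) = 7*(15 + A) = 105 + 7*A)
(-783471 + 387509)*(-439720 + 466312) + b(-950/s(2) + W(21)/(-331)) = (-783471 + 387509)*(-439720 + 466312) + (105 + 7*(-950/(9 + 2) + 17/(-331))) = -395962*26592 + (105 + 7*(-950/11 + 17*(-1/331))) = -10529421504 + (105 + 7*(-950*1/11 - 17/331)) = -10529421504 + (105 + 7*(-950/11 - 17/331)) = -10529421504 + (105 + 7*(-314637/3641)) = -10529421504 + (105 - 2202459/3641) = -10529421504 - 1820154/3641 = -38337625516218/3641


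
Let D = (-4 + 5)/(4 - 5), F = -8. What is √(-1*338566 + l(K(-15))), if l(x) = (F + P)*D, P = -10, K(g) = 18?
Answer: 2*I*√84637 ≈ 581.85*I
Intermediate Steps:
D = -1 (D = 1/(-1) = 1*(-1) = -1)
l(x) = 18 (l(x) = (-8 - 10)*(-1) = -18*(-1) = 18)
√(-1*338566 + l(K(-15))) = √(-1*338566 + 18) = √(-338566 + 18) = √(-338548) = 2*I*√84637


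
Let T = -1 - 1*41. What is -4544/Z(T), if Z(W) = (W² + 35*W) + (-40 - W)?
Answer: -568/37 ≈ -15.351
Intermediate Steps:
T = -42 (T = -1 - 41 = -42)
Z(W) = -40 + W² + 34*W
-4544/Z(T) = -4544/(-40 + (-42)² + 34*(-42)) = -4544/(-40 + 1764 - 1428) = -4544/296 = -4544*1/296 = -568/37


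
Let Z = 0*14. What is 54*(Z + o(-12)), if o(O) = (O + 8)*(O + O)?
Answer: 5184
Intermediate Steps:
Z = 0
o(O) = 2*O*(8 + O) (o(O) = (8 + O)*(2*O) = 2*O*(8 + O))
54*(Z + o(-12)) = 54*(0 + 2*(-12)*(8 - 12)) = 54*(0 + 2*(-12)*(-4)) = 54*(0 + 96) = 54*96 = 5184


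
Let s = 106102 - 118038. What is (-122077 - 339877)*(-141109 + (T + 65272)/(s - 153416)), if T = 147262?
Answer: 2694677914700127/41338 ≈ 6.5186e+10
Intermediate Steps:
s = -11936
(-122077 - 339877)*(-141109 + (T + 65272)/(s - 153416)) = (-122077 - 339877)*(-141109 + (147262 + 65272)/(-11936 - 153416)) = -461954*(-141109 + 212534/(-165352)) = -461954*(-141109 + 212534*(-1/165352)) = -461954*(-141109 - 106267/82676) = -461954*(-11666433951/82676) = 2694677914700127/41338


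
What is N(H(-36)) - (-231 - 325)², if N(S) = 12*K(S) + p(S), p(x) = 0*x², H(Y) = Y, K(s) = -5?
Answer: -309196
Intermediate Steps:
p(x) = 0
N(S) = -60 (N(S) = 12*(-5) + 0 = -60 + 0 = -60)
N(H(-36)) - (-231 - 325)² = -60 - (-231 - 325)² = -60 - 1*(-556)² = -60 - 1*309136 = -60 - 309136 = -309196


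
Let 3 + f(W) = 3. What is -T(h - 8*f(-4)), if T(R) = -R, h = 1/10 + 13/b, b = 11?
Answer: 141/110 ≈ 1.2818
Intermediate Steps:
f(W) = 0 (f(W) = -3 + 3 = 0)
h = 141/110 (h = 1/10 + 13/11 = 1*(⅒) + 13*(1/11) = ⅒ + 13/11 = 141/110 ≈ 1.2818)
-T(h - 8*f(-4)) = -(-1)*(141/110 - 8*0) = -(-1)*(141/110 + 0) = -(-1)*141/110 = -1*(-141/110) = 141/110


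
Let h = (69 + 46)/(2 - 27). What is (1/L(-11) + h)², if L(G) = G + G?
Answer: 261121/12100 ≈ 21.580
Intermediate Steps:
L(G) = 2*G
h = -23/5 (h = 115/(-25) = 115*(-1/25) = -23/5 ≈ -4.6000)
(1/L(-11) + h)² = (1/(2*(-11)) - 23/5)² = (1/(-22) - 23/5)² = (-1/22 - 23/5)² = (-511/110)² = 261121/12100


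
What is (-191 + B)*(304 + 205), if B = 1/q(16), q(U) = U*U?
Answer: -24887555/256 ≈ -97217.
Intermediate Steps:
q(U) = U²
B = 1/256 (B = 1/(16²) = 1/256 ≈ 0.0039063)
(-191 + B)*(304 + 205) = (-191 + 1/256)*(304 + 205) = -48895/256*509 = -24887555/256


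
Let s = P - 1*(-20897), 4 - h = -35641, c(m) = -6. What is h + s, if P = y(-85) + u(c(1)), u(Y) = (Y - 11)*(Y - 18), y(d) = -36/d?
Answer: 4840786/85 ≈ 56950.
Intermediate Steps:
u(Y) = (-18 + Y)*(-11 + Y) (u(Y) = (-11 + Y)*(-18 + Y) = (-18 + Y)*(-11 + Y))
h = 35645 (h = 4 - 1*(-35641) = 4 + 35641 = 35645)
P = 34716/85 (P = -36/(-85) + (198 + (-6)² - 29*(-6)) = -36*(-1/85) + (198 + 36 + 174) = 36/85 + 408 = 34716/85 ≈ 408.42)
s = 1810961/85 (s = 34716/85 - 1*(-20897) = 34716/85 + 20897 = 1810961/85 ≈ 21305.)
h + s = 35645 + 1810961/85 = 4840786/85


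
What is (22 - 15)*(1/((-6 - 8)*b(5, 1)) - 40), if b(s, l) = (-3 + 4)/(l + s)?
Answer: -283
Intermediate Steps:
b(s, l) = 1/(l + s)
(22 - 15)*(1/((-6 - 8)*b(5, 1)) - 40) = (22 - 15)*(1/((-6 - 8)*(1/(1 + 5))) - 40) = 7*(1/((-14)*(1/6)) - 40) = 7*(-1/(14*⅙) - 40) = 7*(-1/14*6 - 40) = 7*(-3/7 - 40) = 7*(-283/7) = -283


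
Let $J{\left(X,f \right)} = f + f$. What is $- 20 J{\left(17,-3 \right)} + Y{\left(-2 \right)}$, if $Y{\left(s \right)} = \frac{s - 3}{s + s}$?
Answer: $\frac{485}{4} \approx 121.25$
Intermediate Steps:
$J{\left(X,f \right)} = 2 f$
$Y{\left(s \right)} = \frac{-3 + s}{2 s}$
$- 20 J{\left(17,-3 \right)} + Y{\left(-2 \right)} = - 20 \cdot 2 \left(-3\right) + \frac{-3 - 2}{2 \left(-2\right)} = \left(-20\right) \left(-6\right) + \frac{1}{2} \left(- \frac{1}{2}\right) \left(-5\right) = 120 + \frac{5}{4} = \frac{485}{4}$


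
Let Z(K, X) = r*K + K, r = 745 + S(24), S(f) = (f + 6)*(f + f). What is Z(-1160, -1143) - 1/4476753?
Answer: -11351971187281/4476753 ≈ -2.5358e+6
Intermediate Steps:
S(f) = 2*f*(6 + f) (S(f) = (6 + f)*(2*f) = 2*f*(6 + f))
r = 2185 (r = 745 + 2*24*(6 + 24) = 745 + 2*24*30 = 745 + 1440 = 2185)
Z(K, X) = 2186*K (Z(K, X) = 2185*K + K = 2186*K)
Z(-1160, -1143) - 1/4476753 = 2186*(-1160) - 1/4476753 = -2535760 - 1*1/4476753 = -2535760 - 1/4476753 = -11351971187281/4476753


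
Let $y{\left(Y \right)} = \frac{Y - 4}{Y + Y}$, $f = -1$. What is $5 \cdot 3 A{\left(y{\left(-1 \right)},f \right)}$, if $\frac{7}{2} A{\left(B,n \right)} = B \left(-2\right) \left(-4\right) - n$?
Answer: $90$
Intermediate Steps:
$y{\left(Y \right)} = \frac{-4 + Y}{2 Y}$
$A{\left(B,n \right)} = - \frac{2 n}{7} + \frac{16 B}{7}$ ($A{\left(B,n \right)} = \frac{2 \left(B \left(-2\right) \left(-4\right) - n\right)}{7} = \frac{2 \left(- 2 B \left(-4\right) - n\right)}{7} = \frac{2 \left(8 B - n\right)}{7} = \frac{2 \left(- n + 8 B\right)}{7} = - \frac{2 n}{7} + \frac{16 B}{7}$)
$5 \cdot 3 A{\left(y{\left(-1 \right)},f \right)} = 5 \cdot 3 \left(\left(- \frac{2}{7}\right) \left(-1\right) + \frac{16 \frac{-4 - 1}{2 \left(-1\right)}}{7}\right) = 15 \left(\frac{2}{7} + \frac{16 \cdot \frac{1}{2} \left(-1\right) \left(-5\right)}{7}\right) = 15 \left(\frac{2}{7} + \frac{16}{7} \cdot \frac{5}{2}\right) = 15 \left(\frac{2}{7} + \frac{40}{7}\right) = 15 \cdot 6 = 90$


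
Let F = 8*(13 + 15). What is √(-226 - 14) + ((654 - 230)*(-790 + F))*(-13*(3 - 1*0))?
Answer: 9359376 + 4*I*√15 ≈ 9.3594e+6 + 15.492*I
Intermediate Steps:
F = 224 (F = 8*28 = 224)
√(-226 - 14) + ((654 - 230)*(-790 + F))*(-13*(3 - 1*0)) = √(-226 - 14) + ((654 - 230)*(-790 + 224))*(-13*(3 - 1*0)) = √(-240) + (424*(-566))*(-13*(3 + 0)) = 4*I*√15 - (-3119792)*3 = 4*I*√15 - 239984*(-39) = 4*I*√15 + 9359376 = 9359376 + 4*I*√15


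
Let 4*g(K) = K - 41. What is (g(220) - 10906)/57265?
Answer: -8689/45812 ≈ -0.18967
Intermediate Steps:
g(K) = -41/4 + K/4 (g(K) = (K - 41)/4 = (-41 + K)/4 = -41/4 + K/4)
(g(220) - 10906)/57265 = ((-41/4 + (¼)*220) - 10906)/57265 = ((-41/4 + 55) - 10906)*(1/57265) = (179/4 - 10906)*(1/57265) = -43445/4*1/57265 = -8689/45812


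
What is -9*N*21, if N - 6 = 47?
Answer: -10017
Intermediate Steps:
N = 53 (N = 6 + 47 = 53)
-9*N*21 = -9*53*21 = -477*21 = -10017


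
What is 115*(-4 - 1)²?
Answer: 2875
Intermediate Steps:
115*(-4 - 1)² = 115*(-5)² = 115*25 = 2875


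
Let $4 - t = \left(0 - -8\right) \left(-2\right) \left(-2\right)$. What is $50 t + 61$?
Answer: $-1339$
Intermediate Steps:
$t = -28$ ($t = 4 - \left(0 - -8\right) \left(-2\right) \left(-2\right) = 4 - \left(0 + 8\right) \left(-2\right) \left(-2\right) = 4 - 8 \left(-2\right) \left(-2\right) = 4 - \left(-16\right) \left(-2\right) = 4 - 32 = -28$)
$50 t + 61 = 50 \left(-28\right) + 61 = -1400 + 61 = -1339$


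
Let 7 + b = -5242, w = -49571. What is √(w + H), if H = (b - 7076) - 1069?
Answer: 7*I*√1285 ≈ 250.93*I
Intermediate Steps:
b = -5249 (b = -7 - 5242 = -5249)
H = -13394 (H = (-5249 - 7076) - 1069 = -12325 - 1069 = -13394)
√(w + H) = √(-49571 - 13394) = √(-62965) = 7*I*√1285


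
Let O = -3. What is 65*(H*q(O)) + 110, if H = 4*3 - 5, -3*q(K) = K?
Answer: 565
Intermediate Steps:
q(K) = -K/3
H = 7 (H = 12 - 5 = 7)
65*(H*q(O)) + 110 = 65*(7*(-1/3*(-3))) + 110 = 65*(7*1) + 110 = 65*7 + 110 = 455 + 110 = 565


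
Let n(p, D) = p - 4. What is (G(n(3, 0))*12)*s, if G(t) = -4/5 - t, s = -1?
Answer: -12/5 ≈ -2.4000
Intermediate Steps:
n(p, D) = -4 + p
G(t) = -⅘ - t (G(t) = -4*⅕ - t = -⅘ - t)
(G(n(3, 0))*12)*s = ((-⅘ - (-4 + 3))*12)*(-1) = ((-⅘ - 1*(-1))*12)*(-1) = ((-⅘ + 1)*12)*(-1) = ((⅕)*12)*(-1) = (12/5)*(-1) = -12/5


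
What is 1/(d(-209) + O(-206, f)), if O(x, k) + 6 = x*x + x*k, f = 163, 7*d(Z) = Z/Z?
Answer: 7/61965 ≈ 0.00011297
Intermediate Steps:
d(Z) = 1/7 (d(Z) = (Z/Z)/7 = (1/7)*1 = 1/7)
O(x, k) = -6 + x**2 + k*x (O(x, k) = -6 + (x*x + x*k) = -6 + (x**2 + k*x) = -6 + x**2 + k*x)
1/(d(-209) + O(-206, f)) = 1/(1/7 + (-6 + (-206)**2 + 163*(-206))) = 1/(1/7 + (-6 + 42436 - 33578)) = 1/(1/7 + 8852) = 1/(61965/7) = 7/61965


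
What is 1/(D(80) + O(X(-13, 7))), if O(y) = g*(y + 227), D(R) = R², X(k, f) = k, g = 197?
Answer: 1/48558 ≈ 2.0594e-5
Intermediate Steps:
O(y) = 44719 + 197*y (O(y) = 197*(y + 227) = 197*(227 + y) = 44719 + 197*y)
1/(D(80) + O(X(-13, 7))) = 1/(80² + (44719 + 197*(-13))) = 1/(6400 + (44719 - 2561)) = 1/(6400 + 42158) = 1/48558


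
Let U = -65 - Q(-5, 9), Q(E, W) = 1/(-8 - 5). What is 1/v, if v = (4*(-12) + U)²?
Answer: 169/2155024 ≈ 7.8421e-5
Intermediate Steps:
Q(E, W) = -1/13 (Q(E, W) = 1/(-13) = -1/13)
U = -844/13 (U = -65 - 1*(-1/13) = -65 + 1/13 = -844/13 ≈ -64.923)
v = 2155024/169 (v = (4*(-12) - 844/13)² = (-48 - 844/13)² = (-1468/13)² = 2155024/169 ≈ 12752.)
1/v = 1/(2155024/169) = 169/2155024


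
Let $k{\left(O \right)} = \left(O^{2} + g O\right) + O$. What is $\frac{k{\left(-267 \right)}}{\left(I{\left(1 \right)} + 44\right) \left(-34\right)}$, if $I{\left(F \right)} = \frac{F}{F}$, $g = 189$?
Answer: $- \frac{6853}{510} \approx -13.437$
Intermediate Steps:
$I{\left(F \right)} = 1$
$k{\left(O \right)} = O^{2} + 190 O$ ($k{\left(O \right)} = \left(O^{2} + 189 O\right) + O = O^{2} + 190 O$)
$\frac{k{\left(-267 \right)}}{\left(I{\left(1 \right)} + 44\right) \left(-34\right)} = \frac{\left(-267\right) \left(190 - 267\right)}{\left(1 + 44\right) \left(-34\right)} = \frac{\left(-267\right) \left(-77\right)}{45 \left(-34\right)} = \frac{20559}{-1530} = 20559 \left(- \frac{1}{1530}\right) = - \frac{6853}{510}$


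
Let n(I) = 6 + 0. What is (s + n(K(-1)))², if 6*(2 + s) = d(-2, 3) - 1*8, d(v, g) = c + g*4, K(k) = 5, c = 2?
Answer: 25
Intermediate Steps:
d(v, g) = 2 + 4*g (d(v, g) = 2 + g*4 = 2 + 4*g)
n(I) = 6
s = -1 (s = -2 + ((2 + 4*3) - 1*8)/6 = -2 + ((2 + 12) - 8)/6 = -2 + (14 - 8)/6 = -2 + (⅙)*6 = -2 + 1 = -1)
(s + n(K(-1)))² = (-1 + 6)² = 5² = 25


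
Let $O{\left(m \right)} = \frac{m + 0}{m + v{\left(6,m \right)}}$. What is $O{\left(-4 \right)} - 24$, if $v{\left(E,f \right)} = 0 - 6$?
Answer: $- \frac{118}{5} \approx -23.6$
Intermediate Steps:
$v{\left(E,f \right)} = -6$ ($v{\left(E,f \right)} = 0 - 6 = -6$)
$O{\left(m \right)} = \frac{m}{-6 + m}$ ($O{\left(m \right)} = \frac{m + 0}{m - 6} = \frac{m}{-6 + m}$)
$O{\left(-4 \right)} - 24 = - \frac{4}{-6 - 4} - 24 = - \frac{4}{-10} - 24 = \left(-4\right) \left(- \frac{1}{10}\right) - 24 = \frac{2}{5} - 24 = - \frac{118}{5}$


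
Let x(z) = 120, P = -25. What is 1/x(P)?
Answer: 1/120 ≈ 0.0083333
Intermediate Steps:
1/x(P) = 1/120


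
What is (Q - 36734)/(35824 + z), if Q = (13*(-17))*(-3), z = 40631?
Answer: -36071/76455 ≈ -0.47179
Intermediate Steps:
Q = 663 (Q = -221*(-3) = 663)
(Q - 36734)/(35824 + z) = (663 - 36734)/(35824 + 40631) = -36071/76455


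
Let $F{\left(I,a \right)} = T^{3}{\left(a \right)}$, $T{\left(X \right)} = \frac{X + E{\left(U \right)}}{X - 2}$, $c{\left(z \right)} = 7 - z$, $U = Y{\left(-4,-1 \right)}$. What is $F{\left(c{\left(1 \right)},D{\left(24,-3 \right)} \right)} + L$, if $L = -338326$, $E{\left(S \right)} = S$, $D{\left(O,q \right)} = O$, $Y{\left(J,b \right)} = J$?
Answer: $- \frac{450310906}{1331} \approx -3.3833 \cdot 10^{5}$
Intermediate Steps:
$U = -4$
$T{\left(X \right)} = \frac{-4 + X}{-2 + X}$ ($T{\left(X \right)} = \frac{X - 4}{X - 2} = \frac{-4 + X}{-2 + X}$)
$F{\left(I,a \right)} = \frac{\left(-4 + a\right)^{3}}{\left(-2 + a\right)^{3}}$ ($F{\left(I,a \right)} = \left(\frac{-4 + a}{-2 + a}\right)^{3} = \frac{\left(-4 + a\right)^{3}}{\left(-2 + a\right)^{3}}$)
$F{\left(c{\left(1 \right)},D{\left(24,-3 \right)} \right)} + L = \frac{\left(-4 + 24\right)^{3}}{\left(-2 + 24\right)^{3}} - 338326 = \frac{20^{3}}{10648} - 338326 = 8000 \cdot \frac{1}{10648} - 338326 = \frac{1000}{1331} - 338326 = - \frac{450310906}{1331}$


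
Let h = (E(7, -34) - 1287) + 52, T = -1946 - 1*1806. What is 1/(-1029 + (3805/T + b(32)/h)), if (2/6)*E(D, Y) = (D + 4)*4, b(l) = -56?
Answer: -4138456/4262458027 ≈ -0.00097091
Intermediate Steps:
E(D, Y) = 48 + 12*D (E(D, Y) = 3*((D + 4)*4) = 3*((4 + D)*4) = 3*(16 + 4*D) = 48 + 12*D)
T = -3752 (T = -1946 - 1806 = -3752)
h = -1103 (h = ((48 + 12*7) - 1287) + 52 = ((48 + 84) - 1287) + 52 = (132 - 1287) + 52 = -1155 + 52 = -1103)
1/(-1029 + (3805/T + b(32)/h)) = 1/(-1029 + (3805/(-3752) - 56/(-1103))) = 1/(-1029 + (3805*(-1/3752) - 56*(-1/1103))) = 1/(-1029 + (-3805/3752 + 56/1103)) = 1/(-1029 - 3986803/4138456) = 1/(-4262458027/4138456) = -4138456/4262458027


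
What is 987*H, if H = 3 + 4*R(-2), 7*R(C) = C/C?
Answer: 3525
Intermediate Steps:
R(C) = ⅐ (R(C) = (C/C)/7 = (⅐)*1 = ⅐)
H = 25/7 (H = 3 + 4*(⅐) = 3 + 4/7 = 25/7 ≈ 3.5714)
987*H = 987*(25/7) = 3525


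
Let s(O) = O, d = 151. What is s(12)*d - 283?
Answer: 1529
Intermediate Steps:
s(12)*d - 283 = 12*151 - 283 = 1812 - 283 = 1529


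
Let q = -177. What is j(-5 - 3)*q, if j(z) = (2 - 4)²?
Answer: -708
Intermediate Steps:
j(z) = 4 (j(z) = (-2)² = 4)
j(-5 - 3)*q = 4*(-177) = -708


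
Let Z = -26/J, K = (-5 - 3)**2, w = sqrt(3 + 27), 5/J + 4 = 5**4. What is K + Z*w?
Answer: 64 - 16146*sqrt(30)/5 ≈ -17623.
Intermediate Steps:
J = 5/621 (J = 5/(-4 + 5**4) = 5/(-4 + 625) = 5/621 ≈ 0.0080515)
w = sqrt(30) ≈ 5.4772
K = 64 (K = (-8)**2 = 64)
Z = -16146/5 (Z = -26/5/621 = -26*621/5 = -16146/5 ≈ -3229.2)
K + Z*w = 64 - 16146*sqrt(30)/5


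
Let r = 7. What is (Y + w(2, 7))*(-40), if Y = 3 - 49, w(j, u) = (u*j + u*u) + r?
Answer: -960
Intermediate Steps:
w(j, u) = 7 + u**2 + j*u (w(j, u) = (u*j + u*u) + 7 = (j*u + u**2) + 7 = (u**2 + j*u) + 7 = 7 + u**2 + j*u)
Y = -46
(Y + w(2, 7))*(-40) = (-46 + (7 + 7**2 + 2*7))*(-40) = (-46 + (7 + 49 + 14))*(-40) = (-46 + 70)*(-40) = 24*(-40) = -960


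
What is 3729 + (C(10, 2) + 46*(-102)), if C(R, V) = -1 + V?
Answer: -962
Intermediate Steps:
3729 + (C(10, 2) + 46*(-102)) = 3729 + ((-1 + 2) + 46*(-102)) = 3729 + (1 - 4692) = 3729 - 4691 = -962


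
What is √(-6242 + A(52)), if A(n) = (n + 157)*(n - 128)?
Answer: I*√22126 ≈ 148.75*I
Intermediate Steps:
A(n) = (-128 + n)*(157 + n) (A(n) = (157 + n)*(-128 + n) = (-128 + n)*(157 + n))
√(-6242 + A(52)) = √(-6242 + (-20096 + 52² + 29*52)) = √(-6242 + (-20096 + 2704 + 1508)) = √(-6242 - 15884) = √(-22126) = I*√22126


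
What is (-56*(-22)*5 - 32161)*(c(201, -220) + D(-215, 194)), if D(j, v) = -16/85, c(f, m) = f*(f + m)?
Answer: 8440730631/85 ≈ 9.9303e+7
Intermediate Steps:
D(j, v) = -16/85 (D(j, v) = -16*1/85 = -16/85)
(-56*(-22)*5 - 32161)*(c(201, -220) + D(-215, 194)) = (-56*(-22)*5 - 32161)*(201*(201 - 220) - 16/85) = (1232*5 - 32161)*(201*(-19) - 16/85) = (6160 - 32161)*(-3819 - 16/85) = -26001*(-324631/85) = 8440730631/85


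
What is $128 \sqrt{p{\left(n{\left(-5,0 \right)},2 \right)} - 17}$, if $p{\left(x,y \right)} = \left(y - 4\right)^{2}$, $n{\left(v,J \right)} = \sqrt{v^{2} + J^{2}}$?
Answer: $128 i \sqrt{13} \approx 461.51 i$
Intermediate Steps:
$n{\left(v,J \right)} = \sqrt{J^{2} + v^{2}}$
$p{\left(x,y \right)} = \left(-4 + y\right)^{2}$
$128 \sqrt{p{\left(n{\left(-5,0 \right)},2 \right)} - 17} = 128 \sqrt{\left(-4 + 2\right)^{2} - 17} = 128 \sqrt{\left(-2\right)^{2} - 17} = 128 \sqrt{4 - 17} = 128 \sqrt{-13} = 128 i \sqrt{13}$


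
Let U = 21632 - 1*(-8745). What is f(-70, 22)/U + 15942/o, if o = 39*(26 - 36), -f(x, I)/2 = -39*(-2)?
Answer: -80721829/1974505 ≈ -40.882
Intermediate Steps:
f(x, I) = -156 (f(x, I) = -(-78)*(-2) = -2*78 = -156)
U = 30377 (U = 21632 + 8745 = 30377)
o = -390 (o = 39*(-10) = -390)
f(-70, 22)/U + 15942/o = -156/30377 + 15942/(-390) = -156*1/30377 + 15942*(-1/390) = -156/30377 - 2657/65 = -80721829/1974505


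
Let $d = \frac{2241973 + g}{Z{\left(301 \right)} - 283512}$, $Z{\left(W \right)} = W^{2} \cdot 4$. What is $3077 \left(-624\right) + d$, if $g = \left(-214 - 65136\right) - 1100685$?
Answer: $- \frac{75737675439}{39446} \approx -1.92 \cdot 10^{6}$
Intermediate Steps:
$Z{\left(W \right)} = 4 W^{2}$
$g = -1166035$ ($g = \left(-214 - 65136\right) - 1100685 = -65350 - 1100685 = -1166035$)
$d = \frac{537969}{39446}$ ($d = \frac{2241973 - 1166035}{4 \cdot 301^{2} - 283512} = \frac{1075938}{4 \cdot 90601 - 283512} = \frac{1075938}{362404 - 283512} = \frac{1075938}{78892} = 1075938 \cdot \frac{1}{78892} = \frac{537969}{39446} \approx 13.638$)
$3077 \left(-624\right) + d = 3077 \left(-624\right) + \frac{537969}{39446} = -1920048 + \frac{537969}{39446} = - \frac{75737675439}{39446}$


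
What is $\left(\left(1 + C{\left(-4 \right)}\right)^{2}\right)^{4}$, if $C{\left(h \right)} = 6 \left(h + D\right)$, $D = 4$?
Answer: $1$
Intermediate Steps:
$C{\left(h \right)} = 24 + 6 h$ ($C{\left(h \right)} = 6 \left(h + 4\right) = 6 \left(4 + h\right) = 24 + 6 h$)
$\left(\left(1 + C{\left(-4 \right)}\right)^{2}\right)^{4} = \left(\left(1 + \left(24 + 6 \left(-4\right)\right)\right)^{2}\right)^{4} = \left(\left(1 + \left(24 - 24\right)\right)^{2}\right)^{4} = \left(\left(1 + 0\right)^{2}\right)^{4} = \left(1^{2}\right)^{4} = 1^{4} = 1$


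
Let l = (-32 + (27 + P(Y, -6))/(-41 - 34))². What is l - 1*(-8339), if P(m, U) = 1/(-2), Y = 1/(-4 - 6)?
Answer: 211179109/22500 ≈ 9385.7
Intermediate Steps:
Y = -⅒ (Y = 1/(-10) = -⅒ ≈ -0.10000)
P(m, U) = -½
l = 23551609/22500 (l = (-32 + (27 - ½)/(-41 - 34))² = (-32 + (53/2)/(-75))² = (-32 + (53/2)*(-1/75))² = (-32 - 53/150)² = (-4853/150)² = 23551609/22500 ≈ 1046.7)
l - 1*(-8339) = 23551609/22500 - 1*(-8339) = 23551609/22500 + 8339 = 211179109/22500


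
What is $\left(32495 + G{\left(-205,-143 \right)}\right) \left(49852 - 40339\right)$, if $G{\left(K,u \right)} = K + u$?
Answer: $305814411$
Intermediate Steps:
$\left(32495 + G{\left(-205,-143 \right)}\right) \left(49852 - 40339\right) = \left(32495 - 348\right) \left(49852 - 40339\right) = \left(32495 - 348\right) 9513 = 32147 \cdot 9513 = 305814411$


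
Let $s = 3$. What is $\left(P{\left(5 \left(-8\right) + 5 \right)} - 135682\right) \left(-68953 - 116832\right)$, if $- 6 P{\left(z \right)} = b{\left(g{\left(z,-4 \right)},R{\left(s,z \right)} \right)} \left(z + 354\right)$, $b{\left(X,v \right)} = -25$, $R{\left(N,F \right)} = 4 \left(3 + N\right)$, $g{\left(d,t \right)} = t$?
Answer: $\frac{149764446845}{6} \approx 2.4961 \cdot 10^{10}$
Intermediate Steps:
$R{\left(N,F \right)} = 12 + 4 N$
$P{\left(z \right)} = 1475 + \frac{25 z}{6}$ ($P{\left(z \right)} = - \frac{\left(-25\right) \left(z + 354\right)}{6} = - \frac{\left(-25\right) \left(354 + z\right)}{6} = - \frac{-8850 - 25 z}{6} = 1475 + \frac{25 z}{6}$)
$\left(P{\left(5 \left(-8\right) + 5 \right)} - 135682\right) \left(-68953 - 116832\right) = \left(\left(1475 + \frac{25 \left(5 \left(-8\right) + 5\right)}{6}\right) - 135682\right) \left(-68953 - 116832\right) = \left(\left(1475 + \frac{25 \left(-40 + 5\right)}{6}\right) - 135682\right) \left(-185785\right) = \left(\left(1475 + \frac{25}{6} \left(-35\right)\right) - 135682\right) \left(-185785\right) = \left(\left(1475 - \frac{875}{6}\right) - 135682\right) \left(-185785\right) = \left(\frac{7975}{6} - 135682\right) \left(-185785\right) = \left(- \frac{806117}{6}\right) \left(-185785\right) = \frac{149764446845}{6}$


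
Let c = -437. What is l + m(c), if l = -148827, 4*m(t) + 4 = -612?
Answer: -148981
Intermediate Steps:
m(t) = -154 (m(t) = -1 + (¼)*(-612) = -1 - 153 = -154)
l + m(c) = -148827 - 154 = -148981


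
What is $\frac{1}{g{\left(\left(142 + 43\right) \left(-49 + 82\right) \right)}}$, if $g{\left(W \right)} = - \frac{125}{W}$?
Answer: $- \frac{1221}{25} \approx -48.84$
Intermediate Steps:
$\frac{1}{g{\left(\left(142 + 43\right) \left(-49 + 82\right) \right)}} = \frac{1}{\left(-125\right) \frac{1}{\left(142 + 43\right) \left(-49 + 82\right)}} = \frac{1}{\left(-125\right) \frac{1}{185 \cdot 33}} = \frac{1}{\left(-125\right) \frac{1}{6105}} = \frac{1}{- \frac{25}{1221}} = - \frac{1221}{25}$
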